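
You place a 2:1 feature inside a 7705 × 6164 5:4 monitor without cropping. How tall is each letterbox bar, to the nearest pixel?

1156 px

Since 2.000 > 1.250, the feature is width-limited.
The feature is 7705 × 1/2 ≈ 3852.50 px tall.
Black = 6164 − 3852.50 = 2311.50 px, or 1155.75 per bar.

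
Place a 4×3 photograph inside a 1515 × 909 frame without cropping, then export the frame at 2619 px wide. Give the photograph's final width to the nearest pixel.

2095 px

Fitted into 1515×909, the photograph spans the height; its width is 909 × 4/3 ≈ 1212.00 px.
Scaling 1515 → 2619 is ×1.7287, so the width becomes 1212.00 × 1.7287 ≈ 2095.20 px.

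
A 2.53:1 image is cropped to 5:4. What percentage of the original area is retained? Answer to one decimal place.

5:4 is narrower than 2.53:1, so the crop keeps the full height and trims the width.
(1.250)/(2.530) ≈ 0.494 of the area survives.

49.4%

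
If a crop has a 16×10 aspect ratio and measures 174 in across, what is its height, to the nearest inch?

At 16×10, 174 / 16 × 10 ≈ 108.75.

109 in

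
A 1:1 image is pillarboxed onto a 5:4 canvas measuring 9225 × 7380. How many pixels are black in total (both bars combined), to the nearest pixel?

13616100 pixels

1:1 (1.000) < 5:4 (1.250), so the image fills the height.
That makes the image 7380.0000 px wide (7380 × 1/1).
9225 − 7380.0000 = 1845.0000 px of bars.
Across the 7380-px span: 1845.0000 × 7380 ≈ 13616100 px.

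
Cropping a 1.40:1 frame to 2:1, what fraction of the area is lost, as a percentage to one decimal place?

30.0%

The width stays; only height is cut (since 2:1 is wider than 1.40:1).
Fraction kept = (1.400)/(2.000) ≈ 70.00%, so 30.00% is lost.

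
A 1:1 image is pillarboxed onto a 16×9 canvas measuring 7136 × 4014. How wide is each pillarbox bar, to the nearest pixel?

1561 px

Since 1.000 < 1.778, the image is height-limited.
The image is 4014 × 1/1 ≈ 4014.00 px wide.
Black = 7136 − 4014.00 = 3122.00 px, or 1561.00 per bar.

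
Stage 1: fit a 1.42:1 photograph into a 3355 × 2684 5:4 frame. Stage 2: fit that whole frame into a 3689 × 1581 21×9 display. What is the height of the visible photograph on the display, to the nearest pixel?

1392 px

1.42:1 in 3355×2684: fills the width, so the photograph is 3355.00 × 2362.68.
Second fit — the 5:4 canvas into 3689×1581 spans the height: 1976.25 × 1581.00 (×0.5890 from 3355×2684).
The photograph scales with it: height 2362.68 × 0.5890 ≈ 1391.73.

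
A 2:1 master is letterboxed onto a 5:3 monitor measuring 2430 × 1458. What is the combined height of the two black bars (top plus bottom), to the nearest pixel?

Since 2.000 > 1.667, the master is width-limited.
That makes the image 1215.00 px tall (2430 × 1/2).
Leftover height: 1458 − 1215.00 = 243.00 px.

243 px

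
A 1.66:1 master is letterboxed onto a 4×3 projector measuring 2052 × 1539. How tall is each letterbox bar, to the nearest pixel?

Since 1.660 > 1.333, the master is width-limited.
Content height = 2052 / 1.660 ≈ 1236.14 px.
Leftover height: 1539 − 1236.14 = 302.86 px → 151.43 each side.

151 px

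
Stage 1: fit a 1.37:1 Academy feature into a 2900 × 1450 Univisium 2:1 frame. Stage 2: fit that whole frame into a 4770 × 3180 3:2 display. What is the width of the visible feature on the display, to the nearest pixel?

3267 px

Inside the 2900×1450 canvas the feature is height-limited at 1986.50 × 1450.00.
Second fit — the Univisium 2:1 canvas into 4770×3180 spans the width: 4770.00 × 2385.00 (×1.6448 from 2900×1450).
The feature scales with it: width 1986.50 × 1.6448 ≈ 3267.45.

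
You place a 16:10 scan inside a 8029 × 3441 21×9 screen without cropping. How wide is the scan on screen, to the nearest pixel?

5506 px

16:10 is narrower than 21×9, so it spans the full height.
Content width = 3441 × 16/10 ≈ 5505.60 px.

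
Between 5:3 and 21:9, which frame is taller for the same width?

5:3

5:3 = 1.667 and 21:9 = 2.333; 2.333 > 1.667. The smaller width-to-height ratio is the taller frame.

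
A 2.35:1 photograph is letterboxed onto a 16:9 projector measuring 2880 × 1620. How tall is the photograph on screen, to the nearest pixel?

Since 2.350 > 1.778, the photograph is width-limited.
The photograph is 2880 / 2.350 ≈ 1225.53 px tall.

1226 px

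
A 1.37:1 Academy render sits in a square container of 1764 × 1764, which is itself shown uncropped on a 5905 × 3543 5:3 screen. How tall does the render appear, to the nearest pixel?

2586 px

1.37:1 Academy in 1764×1764: fills the width, so the render is 1764.00 × 1287.59.
square in 5905×3543: fills the height, so the intermediate becomes 3543.00 × 3543.00 — a scale of ×2.0085.
So the render's height is 1287.59 × 2.0085 ≈ 2586.13.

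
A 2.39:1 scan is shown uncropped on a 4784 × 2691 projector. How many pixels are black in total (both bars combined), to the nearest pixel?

Since 2.390 > 1.778, the scan is width-limited.
That makes the image 2001.6736 px tall (4784 / 2.390).
Black = 2691 − 2001.6736 = 689.3264 px.
That's 689.3264 × 4784 ≈ 3297737 black pixels.

3297737 pixels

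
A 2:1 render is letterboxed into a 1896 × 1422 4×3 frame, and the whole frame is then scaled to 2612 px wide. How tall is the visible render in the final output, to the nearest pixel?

Fitted into 1896×1422, the render spans the width; its height is 1896 × 1/2 ≈ 948.00 px.
Resizing to 2612 px wide multiplies everything by 1.3776: 948.00 → 1306.00 px.

1306 px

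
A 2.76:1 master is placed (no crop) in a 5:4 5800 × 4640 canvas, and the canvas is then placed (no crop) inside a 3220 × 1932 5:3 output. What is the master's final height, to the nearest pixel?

First fit — 2.76:1 into 5800×4640 spans the width: 5800.00 × 2101.45.
Second fit — the 5:4 canvas into 3220×1932 spans the height: 2415.00 × 1932.00 (×0.4164 from 5800×4640).
The master scales with it: height 2101.45 × 0.4164 ≈ 875.00.

875 px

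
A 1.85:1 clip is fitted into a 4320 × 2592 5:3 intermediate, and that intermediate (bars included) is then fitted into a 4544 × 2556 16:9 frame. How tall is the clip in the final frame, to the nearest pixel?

1.85:1 in 4320×2592: fills the width, so the clip is 4320.00 × 2335.14.
Second fit — the 5:3 canvas into 4544×2556 spans the height: 4260.00 × 2556.00 (×0.9861 from 4320×2592).
The clip scales with it: height 2335.14 × 0.9861 ≈ 2302.70.

2303 px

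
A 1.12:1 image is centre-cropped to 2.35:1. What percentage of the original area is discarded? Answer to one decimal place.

52.3%

The width stays; only height is cut (since 2.35:1 is wider than 1.12:1).
Fraction kept = (1.120)/(2.350) ≈ 47.66%, so 52.34% is lost.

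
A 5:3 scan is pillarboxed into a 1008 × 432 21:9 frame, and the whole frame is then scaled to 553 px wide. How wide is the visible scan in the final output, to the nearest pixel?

395 px

At 1008×432 the scan is height-limited, so width = 432 × 5/3 ≈ 720.00 px.
Scaling 1008 → 553 is ×0.5486, so the width becomes 720.00 × 0.5486 ≈ 395.00 px.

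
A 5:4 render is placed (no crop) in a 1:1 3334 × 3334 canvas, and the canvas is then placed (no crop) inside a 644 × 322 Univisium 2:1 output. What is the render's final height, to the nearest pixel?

258 px

5:4 in 3334×3334: fills the width, so the render is 3334.00 × 2667.20.
1:1 in 644×322: fills the height, so the intermediate becomes 322.00 × 322.00 — a scale of ×0.0966.
Applying the same ×0.0966: 2667.20 → 257.60.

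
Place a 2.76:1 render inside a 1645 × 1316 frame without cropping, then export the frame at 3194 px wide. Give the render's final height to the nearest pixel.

Fitted into 1645×1316, the render spans the width; its height is 1645 / 2.760 ≈ 596.01 px.
The frame scales by 3194/1645 = 1.9416; 596.01 × 1.9416 ≈ 1157.25 px.

1157 px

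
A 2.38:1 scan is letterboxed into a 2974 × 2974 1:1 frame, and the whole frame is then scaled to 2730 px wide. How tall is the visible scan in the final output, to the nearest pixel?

Fitted into 2974×2974, the scan spans the width; its height is 2974 / 2.380 ≈ 1249.58 px.
Scaling 2974 → 2730 is ×0.9180, so the height becomes 1249.58 × 0.9180 ≈ 1147.06 px.

1147 px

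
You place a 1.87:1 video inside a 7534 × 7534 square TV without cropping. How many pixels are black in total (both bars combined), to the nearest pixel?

26407597 pixels

1.87:1 is wider than square, so it spans the full width.
The video is 7534 / 1.870 ≈ 4028.8770 px tall.
7534 − 4028.8770 = 3505.1230 px of bars.
Bar area = 3505.1230 × 7534 ≈ 26407597 px.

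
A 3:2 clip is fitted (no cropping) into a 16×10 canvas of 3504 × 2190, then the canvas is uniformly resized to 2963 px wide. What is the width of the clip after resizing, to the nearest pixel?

At 3504×2190 the clip is height-limited, so width = 2190 × 3/2 ≈ 3285.00 px.
Scaling 3504 → 2963 is ×0.8456, so the width becomes 3285.00 × 0.8456 ≈ 2777.81 px.

2778 px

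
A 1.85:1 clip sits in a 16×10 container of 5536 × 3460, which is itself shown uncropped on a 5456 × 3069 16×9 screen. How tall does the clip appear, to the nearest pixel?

2654 px

First fit — 1.85:1 into 5536×3460 spans the width: 5536.00 × 2992.43.
16×10 in 5456×3069: fills the height, so the intermediate becomes 4910.40 × 3069.00 — a scale of ×0.8870.
The clip scales with it: height 2992.43 × 0.8870 ≈ 2654.27.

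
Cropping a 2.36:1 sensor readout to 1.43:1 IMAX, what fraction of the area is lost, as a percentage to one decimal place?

Going from 2.36:1 to 1.43:1 IMAX means cutting width while keeping height.
(1.430)/(2.360) ≈ 0.606 of the area survives, leaving 39.41% discarded.

39.4%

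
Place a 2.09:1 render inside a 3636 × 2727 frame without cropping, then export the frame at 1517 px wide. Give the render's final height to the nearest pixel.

726 px

At 3636×2727 the render is width-limited, so height = 3636 / 2.090 ≈ 1739.71 px.
Resizing to 1517 px wide multiplies everything by 0.4172: 1739.71 → 725.84 px.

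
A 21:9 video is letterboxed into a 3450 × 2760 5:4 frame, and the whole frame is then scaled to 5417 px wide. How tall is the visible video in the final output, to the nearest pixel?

2322 px

In the 3450×2760 frame the video fills the width: height = 3450 × 9/21 ≈ 1478.57 px.
Resizing to 5417 px wide multiplies everything by 1.5701: 1478.57 → 2321.57 px.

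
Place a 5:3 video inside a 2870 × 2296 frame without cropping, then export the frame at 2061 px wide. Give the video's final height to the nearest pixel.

1237 px

In the 2870×2296 frame the video fills the width: height = 2870 × 3/5 ≈ 1722.00 px.
The frame scales by 2061/2870 = 0.7181; 1722.00 × 0.7181 ≈ 1236.60 px.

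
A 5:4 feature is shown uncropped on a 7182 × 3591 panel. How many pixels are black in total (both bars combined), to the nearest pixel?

5:4 is narrower than Univisium 2:1, so it spans the full height.
That makes the image 4488.7500 px wide (3591 × 5/4).
Black = 7182 − 4488.7500 = 2693.2500 px.
Bar area = 2693.2500 × 3591 ≈ 9671461 px.

9671461 pixels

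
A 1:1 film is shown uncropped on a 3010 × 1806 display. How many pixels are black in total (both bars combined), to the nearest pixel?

1:1 (1.000) < 5:3 (1.667), so the film fills the height.
Content width = 1806 × 1/1 ≈ 1806.0000 px.
3010 − 1806.0000 = 1204.0000 px of bars.
Bar area = 1204.0000 × 1806 ≈ 2174424 px.

2174424 pixels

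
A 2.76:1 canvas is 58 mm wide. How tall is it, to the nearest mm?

Height = 58 / 2.760 = 21.01.

21 mm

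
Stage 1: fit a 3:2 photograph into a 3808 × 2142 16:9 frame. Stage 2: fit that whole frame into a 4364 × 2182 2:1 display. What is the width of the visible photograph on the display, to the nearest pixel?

First fit — 3:2 into 3808×2142 spans the height: 3213.00 × 2142.00.
16:9 in 4364×2182: fills the height, so the intermediate becomes 3879.11 × 2182.00 — a scale of ×1.0187.
Applying the same ×1.0187: 3213.00 → 3273.00.

3273 px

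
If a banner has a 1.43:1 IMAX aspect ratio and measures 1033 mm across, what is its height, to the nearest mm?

722 mm

1033 / 1.430 = 722.38.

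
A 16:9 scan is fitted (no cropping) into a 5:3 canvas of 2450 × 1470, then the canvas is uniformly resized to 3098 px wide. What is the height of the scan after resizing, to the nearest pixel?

Fitted into 2450×1470, the scan spans the width; its height is 2450 × 9/16 ≈ 1378.12 px.
The frame scales by 3098/2450 = 1.2645; 1378.12 × 1.2645 ≈ 1742.62 px.

1743 px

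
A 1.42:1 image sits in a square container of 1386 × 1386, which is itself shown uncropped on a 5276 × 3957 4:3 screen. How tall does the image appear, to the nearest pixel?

2787 px

First fit — 1.42:1 into 1386×1386 spans the width: 1386.00 × 976.06.
Second fit — the square canvas into 5276×3957 spans the height: 3957.00 × 3957.00 (×2.8550 from 1386×1386).
The image scales with it: height 976.06 × 2.8550 ≈ 2786.62.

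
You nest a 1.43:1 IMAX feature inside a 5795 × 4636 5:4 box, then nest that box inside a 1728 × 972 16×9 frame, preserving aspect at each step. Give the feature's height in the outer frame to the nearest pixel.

First fit — 1.43:1 IMAX into 5795×4636 spans the width: 5795.00 × 4052.45.
5:4 in 1728×972: fills the height, so the intermediate becomes 1215.00 × 972.00 — a scale of ×0.2097.
The feature scales with it: height 4052.45 × 0.2097 ≈ 849.65.

850 px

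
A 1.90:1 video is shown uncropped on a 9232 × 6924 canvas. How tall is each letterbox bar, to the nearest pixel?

Since 1.900 > 1.333, the video is width-limited.
The video is 9232 / 1.900 ≈ 4858.95 px tall.
Leftover height: 6924 − 4858.95 = 2065.05 px → 1032.53 each side.

1033 px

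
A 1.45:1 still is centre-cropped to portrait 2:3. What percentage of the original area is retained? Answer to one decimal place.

Going from 1.45:1 to portrait 2:3 means cutting width while keeping height.
Area ratio = (0.667)/(1.450) = 45.98% retained.

46.0%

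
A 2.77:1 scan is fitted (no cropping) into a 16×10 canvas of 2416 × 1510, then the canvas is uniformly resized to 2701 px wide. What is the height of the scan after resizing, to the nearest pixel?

975 px

In the 2416×1510 frame the scan fills the width: height = 2416 / 2.770 ≈ 872.20 px.
Resizing to 2701 px wide multiplies everything by 1.1180: 872.20 → 975.09 px.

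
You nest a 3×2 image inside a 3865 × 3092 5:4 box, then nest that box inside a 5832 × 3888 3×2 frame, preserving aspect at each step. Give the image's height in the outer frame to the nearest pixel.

Inside the 3865×3092 canvas the image is width-limited at 3865.00 × 2576.67.
Second fit — the 5:4 canvas into 5832×3888 spans the height: 4860.00 × 3888.00 (×1.2574 from 3865×3092).
Applying the same ×1.2574: 2576.67 → 3240.00.

3240 px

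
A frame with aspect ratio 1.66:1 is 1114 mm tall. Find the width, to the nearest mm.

1849 mm

Width = 1114 × 1.660 = 1849.24.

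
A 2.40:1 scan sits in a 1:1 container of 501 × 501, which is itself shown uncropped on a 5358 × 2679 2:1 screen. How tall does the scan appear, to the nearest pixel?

Inside the 501×501 canvas the scan is width-limited at 501.00 × 208.75.
Second fit — the 1:1 canvas into 5358×2679 spans the height: 2679.00 × 2679.00 (×5.3473 from 501×501).
Applying the same ×5.3473: 208.75 → 1116.25.

1116 px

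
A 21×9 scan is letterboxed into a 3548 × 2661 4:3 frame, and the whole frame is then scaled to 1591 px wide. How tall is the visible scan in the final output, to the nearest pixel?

In the 3548×2661 frame the scan fills the width: height = 3548 × 9/21 ≈ 1520.57 px.
Resizing to 1591 px wide multiplies everything by 0.4484: 1520.57 → 681.86 px.

682 px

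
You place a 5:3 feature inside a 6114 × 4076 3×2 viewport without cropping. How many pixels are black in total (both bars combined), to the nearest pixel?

5:3 is wider than 3×2, so it spans the full width.
That makes the image 3668.4000 px tall (6114 × 3/5).
Leftover height: 4076 − 3668.4000 = 407.6000 px.
Across the 6114-px span: 407.6000 × 6114 ≈ 2492066 px.

2492066 pixels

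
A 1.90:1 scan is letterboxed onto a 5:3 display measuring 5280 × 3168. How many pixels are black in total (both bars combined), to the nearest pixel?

1.90:1 (1.900) > 5:3 (1.667), so the scan fills the width.
Content height = 5280 / 1.900 ≈ 2778.9474 px.
3168 − 2778.9474 = 389.0526 px of bars.
Bar area = 389.0526 × 5280 ≈ 2054198 px.

2054198 pixels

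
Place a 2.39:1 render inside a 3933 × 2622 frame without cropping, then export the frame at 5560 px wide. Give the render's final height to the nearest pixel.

2326 px

In the 3933×2622 frame the render fills the width: height = 3933 / 2.390 ≈ 1645.61 px.
The frame scales by 5560/3933 = 1.4137; 1645.61 × 1.4137 ≈ 2326.36 px.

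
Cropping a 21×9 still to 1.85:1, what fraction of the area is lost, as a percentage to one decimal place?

20.7%

1.85:1 is narrower than 21×9, so the crop keeps the full height and trims the width.
Fraction kept = (1.850)/(2.333) ≈ 79.29%, so 20.71% is lost.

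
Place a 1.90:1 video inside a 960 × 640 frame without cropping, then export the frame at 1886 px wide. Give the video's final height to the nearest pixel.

Fitted into 960×640, the video spans the width; its height is 960 / 1.900 ≈ 505.26 px.
The frame scales by 1886/960 = 1.9646; 505.26 × 1.9646 ≈ 992.63 px.

993 px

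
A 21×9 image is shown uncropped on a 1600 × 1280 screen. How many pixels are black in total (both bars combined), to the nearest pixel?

Since 2.333 > 1.250, the image is width-limited.
Content height = 1600 × 9/21 ≈ 685.7143 px.
Leftover height: 1280 − 685.7143 = 594.2857 px.
Across the 1600-px span: 594.2857 × 1600 ≈ 950857 px.

950857 pixels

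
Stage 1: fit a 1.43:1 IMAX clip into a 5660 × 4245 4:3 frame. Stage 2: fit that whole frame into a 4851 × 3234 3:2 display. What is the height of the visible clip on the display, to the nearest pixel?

First fit — 1.43:1 IMAX into 5660×4245 spans the width: 5660.00 × 3958.04.
Second fit — the 4:3 canvas into 4851×3234 spans the height: 4312.00 × 3234.00 (×0.7618 from 5660×4245).
The clip scales with it: height 3958.04 × 0.7618 ≈ 3015.38.

3015 px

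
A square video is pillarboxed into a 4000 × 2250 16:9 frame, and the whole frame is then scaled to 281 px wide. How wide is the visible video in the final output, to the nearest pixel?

At 4000×2250 the video is height-limited, so width = 2250 × 1/1 ≈ 2250.00 px.
Scaling 4000 → 281 is ×0.0703, so the width becomes 2250.00 × 0.0703 ≈ 158.06 px.

158 px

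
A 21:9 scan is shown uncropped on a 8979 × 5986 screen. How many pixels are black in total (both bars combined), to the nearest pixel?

21:9 (2.333) > 3×2 (1.500), so the scan fills the width.
That makes the image 3848.1429 px tall (8979 × 9/21).
Leftover height: 5986 − 3848.1429 = 2137.8571 px.
Bar area = 2137.8571 × 8979 ≈ 19195819 px.

19195819 pixels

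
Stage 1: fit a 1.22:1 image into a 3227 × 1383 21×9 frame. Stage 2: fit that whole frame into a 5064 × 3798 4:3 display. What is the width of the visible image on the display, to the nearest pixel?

First fit — 1.22:1 into 3227×1383 spans the height: 1687.26 × 1383.00.
The 21×9 canvas is width-limited in 5064×3798, giving 5064.00 × 2170.29; scale factor 1.5693.
Applying the same ×1.5693: 1687.26 → 2647.75.

2648 px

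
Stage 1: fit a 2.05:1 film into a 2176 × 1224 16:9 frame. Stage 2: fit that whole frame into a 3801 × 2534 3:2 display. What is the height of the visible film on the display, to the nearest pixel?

1854 px

First fit — 2.05:1 into 2176×1224 spans the width: 2176.00 × 1061.46.
Second fit — the 16:9 canvas into 3801×2534 spans the width: 3801.00 × 2138.06 (×1.7468 from 2176×1224).
So the film's height is 1061.46 × 1.7468 ≈ 1854.15.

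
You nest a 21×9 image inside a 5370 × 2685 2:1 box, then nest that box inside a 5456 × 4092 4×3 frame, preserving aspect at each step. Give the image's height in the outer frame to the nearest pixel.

2338 px

First fit — 21×9 into 5370×2685 spans the width: 5370.00 × 2301.43.
Second fit — the 2:1 canvas into 5456×4092 spans the width: 5456.00 × 2728.00 (×1.0160 from 5370×2685).
The image scales with it: height 2301.43 × 1.0160 ≈ 2338.29.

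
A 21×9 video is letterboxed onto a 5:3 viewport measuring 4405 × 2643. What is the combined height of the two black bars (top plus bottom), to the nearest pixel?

755 px

21×9 is wider than 5:3, so it spans the full width.
The video is 4405 × 9/21 ≈ 1887.86 px tall.
Leftover height: 2643 − 1887.86 = 755.14 px.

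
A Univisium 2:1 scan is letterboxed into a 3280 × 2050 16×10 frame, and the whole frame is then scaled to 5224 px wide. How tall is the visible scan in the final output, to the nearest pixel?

At 3280×2050 the scan is width-limited, so height = 3280 × 1/2 ≈ 1640.00 px.
Scaling 3280 → 5224 is ×1.5927, so the height becomes 1640.00 × 1.5927 ≈ 2612.00 px.

2612 px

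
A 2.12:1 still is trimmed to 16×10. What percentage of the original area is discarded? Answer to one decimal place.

Going from 2.12:1 to 16×10 means cutting width while keeping height.
(1.600)/(2.120) ≈ 0.755 of the area survives, leaving 24.53% discarded.

24.5%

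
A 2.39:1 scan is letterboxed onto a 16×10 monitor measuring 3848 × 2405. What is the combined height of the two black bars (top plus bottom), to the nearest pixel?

2.39:1 (2.390) > 16×10 (1.600), so the scan fills the width.
Content height = 3848 / 2.390 ≈ 1610.04 px.
2405 − 1610.04 = 794.96 px of bars.

795 px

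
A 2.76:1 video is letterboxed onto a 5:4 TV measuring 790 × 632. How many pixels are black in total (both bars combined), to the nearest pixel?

273157 pixels

Since 2.760 > 1.250, the video is width-limited.
Content height = 790 / 2.760 ≈ 286.2319 px.
632 − 286.2319 = 345.7681 px of bars.
That's 345.7681 × 790 ≈ 273157 black pixels.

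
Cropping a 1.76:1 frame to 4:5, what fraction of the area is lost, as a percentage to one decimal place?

54.5%

The height stays; only width is cut (since 4:5 is narrower than 1.76:1).
Area ratio = (0.800)/(1.760) = 45.45%; the remaining 54.55% is cropped out.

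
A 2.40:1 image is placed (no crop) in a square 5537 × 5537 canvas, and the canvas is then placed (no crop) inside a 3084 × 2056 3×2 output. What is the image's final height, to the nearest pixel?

857 px

2.40:1 in 5537×5537: fills the width, so the image is 5537.00 × 2307.08.
square in 3084×2056: fills the height, so the intermediate becomes 2056.00 × 2056.00 — a scale of ×0.3713.
The image scales with it: height 2307.08 × 0.3713 ≈ 856.67.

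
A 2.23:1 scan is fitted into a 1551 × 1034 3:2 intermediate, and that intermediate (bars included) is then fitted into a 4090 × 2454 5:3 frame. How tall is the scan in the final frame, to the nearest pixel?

2.23:1 in 1551×1034: fills the width, so the scan is 1551.00 × 695.52.
Second fit — the 3:2 canvas into 4090×2454 spans the height: 3681.00 × 2454.00 (×2.3733 from 1551×1034).
So the scan's height is 695.52 × 2.3733 ≈ 1650.67.

1651 px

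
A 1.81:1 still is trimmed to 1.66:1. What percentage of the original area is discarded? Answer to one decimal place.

8.3%

The height stays; only width is cut (since 1.66:1 is narrower than 1.81:1).
Fraction kept = (1.660)/(1.810) ≈ 91.71%, so 8.29% is lost.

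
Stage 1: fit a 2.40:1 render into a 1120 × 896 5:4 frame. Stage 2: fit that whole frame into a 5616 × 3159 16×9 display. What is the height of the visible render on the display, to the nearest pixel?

2.40:1 in 1120×896: fills the width, so the render is 1120.00 × 466.67.
The 5:4 canvas is height-limited in 5616×3159, giving 3948.75 × 3159.00; scale factor 3.5257.
The render scales with it: height 466.67 × 3.5257 ≈ 1645.31.

1645 px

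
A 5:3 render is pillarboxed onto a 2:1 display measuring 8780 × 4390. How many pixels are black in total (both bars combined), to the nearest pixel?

6424033 pixels

5:3 is narrower than 2:1, so it spans the full height.
Content width = 4390 × 5/3 ≈ 7316.6667 px.
Black = 8780 − 7316.6667 = 1463.3333 px.
Across the 4390-px span: 1463.3333 × 4390 ≈ 6424033 px.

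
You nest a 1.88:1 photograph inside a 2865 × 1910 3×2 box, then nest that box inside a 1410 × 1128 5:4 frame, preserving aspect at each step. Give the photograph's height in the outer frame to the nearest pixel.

750 px

Inside the 2865×1910 canvas the photograph is width-limited at 2865.00 × 1523.94.
The 3×2 canvas is width-limited in 1410×1128, giving 1410.00 × 940.00; scale factor 0.4921.
So the photograph's height is 1523.94 × 0.4921 ≈ 750.00.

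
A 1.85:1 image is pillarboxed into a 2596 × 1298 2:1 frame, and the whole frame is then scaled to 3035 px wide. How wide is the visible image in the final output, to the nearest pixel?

2807 px

In the 2596×1298 frame the image fills the height: width = 1298 × 1.850 ≈ 2401.30 px.
Scaling 2596 → 3035 is ×1.1691, so the width becomes 2401.30 × 1.1691 ≈ 2807.38 px.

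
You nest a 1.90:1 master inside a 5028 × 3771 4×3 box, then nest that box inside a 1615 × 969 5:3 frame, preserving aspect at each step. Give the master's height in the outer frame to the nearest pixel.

680 px

1.90:1 in 5028×3771: fills the width, so the master is 5028.00 × 2646.32.
The 4×3 canvas is height-limited in 1615×969, giving 1292.00 × 969.00; scale factor 0.2570.
The master scales with it: height 2646.32 × 0.2570 ≈ 680.00.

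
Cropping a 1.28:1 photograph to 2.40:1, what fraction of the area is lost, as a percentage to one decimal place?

Going from 1.28:1 to 2.40:1 means cutting height while keeping width.
Area ratio = (1.280)/(2.400) = 53.33%; the remaining 46.67% is cropped out.

46.7%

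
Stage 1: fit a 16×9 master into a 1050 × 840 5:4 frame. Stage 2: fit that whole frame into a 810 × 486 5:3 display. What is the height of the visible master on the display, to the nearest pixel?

342 px

First fit — 16×9 into 1050×840 spans the width: 1050.00 × 590.62.
Second fit — the 5:4 canvas into 810×486 spans the height: 607.50 × 486.00 (×0.5786 from 1050×840).
Applying the same ×0.5786: 590.62 → 341.72.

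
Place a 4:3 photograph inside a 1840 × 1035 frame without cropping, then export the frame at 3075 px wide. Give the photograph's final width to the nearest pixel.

2306 px

Fitted into 1840×1035, the photograph spans the height; its width is 1035 × 4/3 ≈ 1380.00 px.
Scaling 1840 → 3075 is ×1.6712, so the width becomes 1380.00 × 1.6712 ≈ 2306.25 px.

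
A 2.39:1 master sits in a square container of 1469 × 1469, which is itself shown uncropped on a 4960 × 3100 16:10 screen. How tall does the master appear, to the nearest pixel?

Inside the 1469×1469 canvas the master is width-limited at 1469.00 × 614.64.
The square canvas is height-limited in 4960×3100, giving 3100.00 × 3100.00; scale factor 2.1103.
Applying the same ×2.1103: 614.64 → 1297.07.

1297 px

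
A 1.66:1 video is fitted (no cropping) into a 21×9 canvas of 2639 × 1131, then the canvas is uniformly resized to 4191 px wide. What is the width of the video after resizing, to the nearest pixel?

2982 px

In the 2639×1131 frame the video fills the height: width = 1131 × 1.660 ≈ 1877.46 px.
Scaling 2639 → 4191 is ×1.5881, so the width becomes 1877.46 × 1.5881 ≈ 2981.60 px.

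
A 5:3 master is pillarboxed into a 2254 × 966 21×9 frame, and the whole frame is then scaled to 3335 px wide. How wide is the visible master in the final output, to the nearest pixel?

Fitted into 2254×966, the master spans the height; its width is 966 × 5/3 ≈ 1610.00 px.
Scaling 2254 → 3335 is ×1.4796, so the width becomes 1610.00 × 1.4796 ≈ 2382.14 px.

2382 px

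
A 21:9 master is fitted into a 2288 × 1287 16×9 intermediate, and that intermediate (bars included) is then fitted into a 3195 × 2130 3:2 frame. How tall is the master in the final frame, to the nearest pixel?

21:9 in 2288×1287: fills the width, so the master is 2288.00 × 980.57.
The 16×9 canvas is width-limited in 3195×2130, giving 3195.00 × 1797.19; scale factor 1.3964.
The master scales with it: height 980.57 × 1.3964 ≈ 1369.29.

1369 px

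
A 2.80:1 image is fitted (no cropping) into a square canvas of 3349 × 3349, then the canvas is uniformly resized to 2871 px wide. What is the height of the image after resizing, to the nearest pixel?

1025 px

Fitted into 3349×3349, the image spans the width; its height is 3349 / 2.800 ≈ 1196.07 px.
Resizing to 2871 px wide multiplies everything by 0.8573: 1196.07 → 1025.36 px.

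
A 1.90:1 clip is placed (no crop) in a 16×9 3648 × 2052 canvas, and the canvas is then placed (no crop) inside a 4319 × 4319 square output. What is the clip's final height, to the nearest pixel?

2273 px

1.90:1 in 3648×2052: fills the width, so the clip is 3648.00 × 1920.00.
Second fit — the 16×9 canvas into 4319×4319 spans the width: 4319.00 × 2429.44 (×1.1839 from 3648×2052).
So the clip's height is 1920.00 × 1.1839 ≈ 2273.16.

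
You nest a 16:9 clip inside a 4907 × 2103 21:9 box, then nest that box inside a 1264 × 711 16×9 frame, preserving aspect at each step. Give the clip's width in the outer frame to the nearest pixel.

963 px

First fit — 16:9 into 4907×2103 spans the height: 3738.67 × 2103.00.
Second fit — the 21:9 canvas into 1264×711 spans the width: 1264.00 × 541.71 (×0.2576 from 4907×2103).
So the clip's width is 3738.67 × 0.2576 ≈ 963.05.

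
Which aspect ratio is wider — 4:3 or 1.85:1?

1.85:1

4:3 = 1.333 and 1.85; 1.85 > 1.333.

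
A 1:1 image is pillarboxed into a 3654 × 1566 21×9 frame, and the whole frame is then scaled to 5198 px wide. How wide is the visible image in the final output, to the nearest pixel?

2228 px

In the 3654×1566 frame the image fills the height: width = 1566 × 1/1 ≈ 1566.00 px.
The frame scales by 5198/3654 = 1.4226; 1566.00 × 1.4226 ≈ 2227.71 px.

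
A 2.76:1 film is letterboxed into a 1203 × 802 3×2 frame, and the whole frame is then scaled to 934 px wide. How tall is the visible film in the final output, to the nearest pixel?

338 px

At 1203×802 the film is width-limited, so height = 1203 / 2.760 ≈ 435.87 px.
Scaling 1203 → 934 is ×0.7764, so the height becomes 435.87 × 0.7764 ≈ 338.41 px.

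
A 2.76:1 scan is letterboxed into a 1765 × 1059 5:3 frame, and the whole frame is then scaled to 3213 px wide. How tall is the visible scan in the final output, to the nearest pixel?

1164 px

Fitted into 1765×1059, the scan spans the width; its height is 1765 / 2.760 ≈ 639.49 px.
Resizing to 3213 px wide multiplies everything by 1.8204: 639.49 → 1164.13 px.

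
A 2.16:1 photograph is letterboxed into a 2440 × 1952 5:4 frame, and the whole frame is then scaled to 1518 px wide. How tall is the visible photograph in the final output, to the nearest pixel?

Fitted into 2440×1952, the photograph spans the width; its height is 2440 / 2.160 ≈ 1129.63 px.
Resizing to 1518 px wide multiplies everything by 0.6221: 1129.63 → 702.78 px.

703 px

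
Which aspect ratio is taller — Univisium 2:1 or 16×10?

16×10

Univisium 2:1 = 2 and 16×10 = 1.6; 2 > 1.6. The smaller width-to-height ratio is the taller frame.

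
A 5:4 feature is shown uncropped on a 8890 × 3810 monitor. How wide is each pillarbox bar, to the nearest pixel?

2064 px

5:4 is narrower than 21×9, so it spans the full height.
Content width = 3810 × 5/4 ≈ 4762.50 px.
8890 − 4762.50 = 4127.50 px of bars (2063.75 each).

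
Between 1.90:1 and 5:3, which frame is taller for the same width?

1.9 and 5:3 = 1.667; 1.9 > 1.667. The smaller width-to-height ratio is the taller frame.

5:3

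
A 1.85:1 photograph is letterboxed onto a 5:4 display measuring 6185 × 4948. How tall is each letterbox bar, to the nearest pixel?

802 px

1.85:1 (1.850) > 5:4 (1.250), so the photograph fills the width.
That makes the image 3343.24 px tall (6185 / 1.850).
4948 − 3343.24 = 1604.76 px of bars (802.38 each).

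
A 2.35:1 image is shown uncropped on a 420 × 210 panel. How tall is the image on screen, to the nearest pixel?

179 px

2.35:1 is wider than Univisium 2:1, so it spans the full width.
The image is 420 / 2.350 ≈ 178.72 px tall.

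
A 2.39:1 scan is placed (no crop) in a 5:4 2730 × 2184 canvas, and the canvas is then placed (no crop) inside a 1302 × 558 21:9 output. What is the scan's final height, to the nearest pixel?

292 px

2.39:1 in 2730×2184: fills the width, so the scan is 2730.00 × 1142.26.
5:4 in 1302×558: fills the height, so the intermediate becomes 697.50 × 558.00 — a scale of ×0.2555.
So the scan's height is 1142.26 × 0.2555 ≈ 291.84.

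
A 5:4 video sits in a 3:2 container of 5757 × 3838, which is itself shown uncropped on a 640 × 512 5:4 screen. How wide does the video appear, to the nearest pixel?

533 px

Inside the 5757×3838 canvas the video is height-limited at 4797.50 × 3838.00.
3:2 in 640×512: fills the width, so the intermediate becomes 640.00 × 426.67 — a scale of ×0.1112.
Applying the same ×0.1112: 4797.50 → 533.33.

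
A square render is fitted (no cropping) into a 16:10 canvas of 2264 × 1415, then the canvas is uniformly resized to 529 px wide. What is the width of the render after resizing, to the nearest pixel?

In the 2264×1415 frame the render fills the height: width = 1415 × 1/1 ≈ 1415.00 px.
Resizing to 529 px wide multiplies everything by 0.2337: 1415.00 → 330.62 px.

331 px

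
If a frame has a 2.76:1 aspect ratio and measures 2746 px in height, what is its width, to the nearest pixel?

At 2.76:1, 2746 × 2.760 ≈ 7578.96.

7579 px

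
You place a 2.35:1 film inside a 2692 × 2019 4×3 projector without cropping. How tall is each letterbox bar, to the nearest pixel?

437 px

Since 2.350 > 1.333, the film is width-limited.
Content height = 2692 / 2.350 ≈ 1145.53 px.
2019 − 1145.53 = 873.47 px of bars (436.73 each).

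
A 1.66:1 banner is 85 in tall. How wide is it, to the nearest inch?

141 in

85 × 1.660 = 141.10.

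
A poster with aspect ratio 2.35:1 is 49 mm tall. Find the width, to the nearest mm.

115 mm

Width = 49 × 2.350 = 115.15.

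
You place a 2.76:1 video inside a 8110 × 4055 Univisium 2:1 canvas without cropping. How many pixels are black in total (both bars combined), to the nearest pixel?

9055579 pixels

2.76:1 is wider than Univisium 2:1, so it spans the full width.
Content height = 8110 / 2.760 ≈ 2938.4058 px.
Leftover height: 4055 − 2938.4058 = 1116.5942 px.
That's 1116.5942 × 8110 ≈ 9055579 black pixels.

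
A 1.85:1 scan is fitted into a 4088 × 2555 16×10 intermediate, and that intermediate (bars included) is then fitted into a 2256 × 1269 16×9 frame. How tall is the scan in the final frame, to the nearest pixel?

1.85:1 in 4088×2555: fills the width, so the scan is 4088.00 × 2209.73.
Second fit — the 16×10 canvas into 2256×1269 spans the height: 2030.40 × 1269.00 (×0.4967 from 4088×2555).
So the scan's height is 2209.73 × 0.4967 ≈ 1097.51.

1098 px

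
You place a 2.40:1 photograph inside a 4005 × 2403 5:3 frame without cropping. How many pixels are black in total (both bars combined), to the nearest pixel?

Since 2.400 > 1.667, the photograph is width-limited.
That makes the image 1668.7500 px tall (4005 / 2.400).
Leftover height: 2403 − 1668.7500 = 734.2500 px.
Bar area = 734.2500 × 4005 ≈ 2940671 px.

2940671 pixels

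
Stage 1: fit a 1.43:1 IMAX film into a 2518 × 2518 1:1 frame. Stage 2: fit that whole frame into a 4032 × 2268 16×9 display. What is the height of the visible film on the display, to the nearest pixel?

First fit — 1.43:1 IMAX into 2518×2518 spans the width: 2518.00 × 1760.84.
Second fit — the 1:1 canvas into 4032×2268 spans the height: 2268.00 × 2268.00 (×0.9007 from 2518×2518).
So the film's height is 1760.84 × 0.9007 ≈ 1586.01.

1586 px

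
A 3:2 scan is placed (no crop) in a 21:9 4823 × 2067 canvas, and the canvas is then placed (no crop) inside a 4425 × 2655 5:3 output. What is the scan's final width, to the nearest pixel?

2845 px

3:2 in 4823×2067: fills the height, so the scan is 3100.50 × 2067.00.
21:9 in 4425×2655: fills the width, so the intermediate becomes 4425.00 × 1896.43 — a scale of ×0.9175.
So the scan's width is 3100.50 × 0.9175 ≈ 2844.64.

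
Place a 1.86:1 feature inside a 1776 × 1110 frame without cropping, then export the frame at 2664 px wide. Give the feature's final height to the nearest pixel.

At 1776×1110 the feature is width-limited, so height = 1776 / 1.860 ≈ 954.84 px.
Scaling 1776 → 2664 is ×1.5000, so the height becomes 954.84 × 1.5000 ≈ 1432.26 px.

1432 px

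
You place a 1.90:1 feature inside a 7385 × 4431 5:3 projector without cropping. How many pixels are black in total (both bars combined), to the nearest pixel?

4018606 pixels

1.90:1 (1.900) > 5:3 (1.667), so the feature fills the width.
Content height = 7385 / 1.900 ≈ 3886.8421 px.
Leftover height: 4431 − 3886.8421 = 544.1579 px.
That's 544.1579 × 7385 ≈ 4018606 black pixels.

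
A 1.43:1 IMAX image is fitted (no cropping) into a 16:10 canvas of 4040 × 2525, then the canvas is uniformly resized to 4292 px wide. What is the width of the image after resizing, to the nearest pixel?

Fitted into 4040×2525, the image spans the height; its width is 2525 × 1.430 ≈ 3610.75 px.
Resizing to 4292 px wide multiplies everything by 1.0624: 3610.75 → 3835.97 px.

3836 px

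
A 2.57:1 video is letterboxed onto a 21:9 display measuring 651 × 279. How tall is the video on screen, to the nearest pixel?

253 px

Since 2.570 > 2.333, the video is width-limited.
Content height = 651 / 2.570 ≈ 253.31 px.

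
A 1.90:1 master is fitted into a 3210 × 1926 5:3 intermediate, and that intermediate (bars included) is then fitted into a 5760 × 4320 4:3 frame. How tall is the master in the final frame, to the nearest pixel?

1.90:1 in 3210×1926: fills the width, so the master is 3210.00 × 1689.47.
5:3 in 5760×4320: fills the width, so the intermediate becomes 5760.00 × 3456.00 — a scale of ×1.7944.
The master scales with it: height 1689.47 × 1.7944 ≈ 3031.58.

3032 px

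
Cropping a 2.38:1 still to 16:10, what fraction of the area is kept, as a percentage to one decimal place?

Going from 2.38:1 to 16:10 means cutting width while keeping height.
Fraction kept = (1.600)/(2.380) ≈ 67.23%.

67.2%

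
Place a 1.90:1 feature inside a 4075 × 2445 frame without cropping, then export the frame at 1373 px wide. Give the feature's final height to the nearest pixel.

At 4075×2445 the feature is width-limited, so height = 4075 / 1.900 ≈ 2144.74 px.
Scaling 4075 → 1373 is ×0.3369, so the height becomes 2144.74 × 0.3369 ≈ 722.63 px.

723 px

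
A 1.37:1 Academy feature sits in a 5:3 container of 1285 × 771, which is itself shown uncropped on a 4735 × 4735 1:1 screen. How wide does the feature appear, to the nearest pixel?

3892 px

1.37:1 Academy in 1285×771: fills the height, so the feature is 1056.27 × 771.00.
Second fit — the 5:3 canvas into 4735×4735 spans the width: 4735.00 × 2841.00 (×3.6848 from 1285×771).
The feature scales with it: width 1056.27 × 3.6848 ≈ 3892.17.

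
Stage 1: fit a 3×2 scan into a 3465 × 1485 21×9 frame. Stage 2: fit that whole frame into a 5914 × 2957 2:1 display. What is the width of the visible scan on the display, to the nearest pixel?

3802 px

3×2 in 3465×1485: fills the height, so the scan is 2227.50 × 1485.00.
Second fit — the 21×9 canvas into 5914×2957 spans the width: 5914.00 × 2534.57 (×1.7068 from 3465×1485).
So the scan's width is 2227.50 × 1.7068 ≈ 3801.86.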